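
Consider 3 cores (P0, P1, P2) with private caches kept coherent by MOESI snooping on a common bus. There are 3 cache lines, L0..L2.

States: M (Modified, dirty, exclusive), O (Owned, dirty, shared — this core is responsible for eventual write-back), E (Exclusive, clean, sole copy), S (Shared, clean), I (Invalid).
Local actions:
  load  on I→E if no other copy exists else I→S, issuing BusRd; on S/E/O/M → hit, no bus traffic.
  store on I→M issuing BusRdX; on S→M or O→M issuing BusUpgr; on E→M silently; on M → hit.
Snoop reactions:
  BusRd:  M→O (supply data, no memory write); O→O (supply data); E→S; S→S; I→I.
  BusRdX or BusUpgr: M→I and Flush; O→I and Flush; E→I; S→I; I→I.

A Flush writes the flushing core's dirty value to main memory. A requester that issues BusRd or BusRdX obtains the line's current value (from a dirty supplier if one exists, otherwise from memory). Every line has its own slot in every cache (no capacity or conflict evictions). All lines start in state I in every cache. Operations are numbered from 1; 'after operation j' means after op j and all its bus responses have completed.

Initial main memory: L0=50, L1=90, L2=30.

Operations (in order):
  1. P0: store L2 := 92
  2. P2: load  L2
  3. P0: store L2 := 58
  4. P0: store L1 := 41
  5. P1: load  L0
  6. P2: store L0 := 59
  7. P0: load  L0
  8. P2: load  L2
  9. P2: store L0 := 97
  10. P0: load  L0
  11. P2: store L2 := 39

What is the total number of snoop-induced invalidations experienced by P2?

invalidations = 1

[1] P0: store L2 := 92 | P0:M(92), P1:I, P2:I | bus: BusRdX
[2] P2: load  L2 | P0:O(92), P1:I, P2:S(92) | bus: BusRd
[3] P0: store L2 := 58 | P0:M(58), P1:I, P2:I | bus: BusUpgr
[4] P0: store L1 := 41 | P0:M(41), P1:I, P2:I | bus: BusRdX
[5] P1: load  L0 | P0:I, P1:E(50), P2:I | bus: BusRd
[6] P2: store L0 := 59 | P0:I, P1:I, P2:M(59) | bus: BusRdX
[7] P0: load  L0 | P0:S(59), P1:I, P2:O(59) | bus: BusRd
[8] P2: load  L2 | P0:O(58), P1:I, P2:S(58) | bus: BusRd
[9] P2: store L0 := 97 | P0:I, P1:I, P2:M(97) | bus: BusUpgr
[10] P0: load  L0 | P0:S(97), P1:I, P2:O(97) | bus: BusRd
[11] P2: store L2 := 39 | P0:I, P1:I, P2:M(39) | bus: BusUpgr,Flush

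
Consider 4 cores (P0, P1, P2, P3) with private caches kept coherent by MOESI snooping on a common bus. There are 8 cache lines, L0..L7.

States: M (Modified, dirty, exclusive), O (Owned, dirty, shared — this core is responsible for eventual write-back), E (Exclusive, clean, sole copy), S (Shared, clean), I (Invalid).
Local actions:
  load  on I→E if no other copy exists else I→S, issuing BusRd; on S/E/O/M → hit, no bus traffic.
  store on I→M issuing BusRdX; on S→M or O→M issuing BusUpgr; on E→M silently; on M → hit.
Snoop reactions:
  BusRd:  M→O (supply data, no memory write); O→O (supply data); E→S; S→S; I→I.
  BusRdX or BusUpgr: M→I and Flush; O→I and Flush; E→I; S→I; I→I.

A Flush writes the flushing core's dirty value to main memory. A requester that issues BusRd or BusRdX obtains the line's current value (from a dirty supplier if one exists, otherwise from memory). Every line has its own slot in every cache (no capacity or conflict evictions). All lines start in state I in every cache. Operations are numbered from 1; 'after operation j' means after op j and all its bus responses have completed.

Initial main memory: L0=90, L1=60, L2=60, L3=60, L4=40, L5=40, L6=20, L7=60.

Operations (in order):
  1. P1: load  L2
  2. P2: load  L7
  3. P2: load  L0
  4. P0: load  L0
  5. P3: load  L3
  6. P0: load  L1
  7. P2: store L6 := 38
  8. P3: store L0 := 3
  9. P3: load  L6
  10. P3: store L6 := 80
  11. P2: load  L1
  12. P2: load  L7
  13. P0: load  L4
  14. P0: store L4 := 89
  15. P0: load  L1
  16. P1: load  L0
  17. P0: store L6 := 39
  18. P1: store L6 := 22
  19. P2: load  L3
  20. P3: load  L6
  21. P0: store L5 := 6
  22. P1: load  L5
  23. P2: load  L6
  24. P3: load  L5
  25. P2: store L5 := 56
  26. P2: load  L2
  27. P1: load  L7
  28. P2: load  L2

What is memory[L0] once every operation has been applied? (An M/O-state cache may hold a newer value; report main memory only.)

memory[L0] = 90

[1] P1: load  L2 | P0:I, P1:E(60), P2:I, P3:I | bus: BusRd
[2] P2: load  L7 | P0:I, P1:I, P2:E(60), P3:I | bus: BusRd
[3] P2: load  L0 | P0:I, P1:I, P2:E(90), P3:I | bus: BusRd
[4] P0: load  L0 | P0:S(90), P1:I, P2:S(90), P3:I | bus: BusRd
[5] P3: load  L3 | P0:I, P1:I, P2:I, P3:E(60) | bus: BusRd
[6] P0: load  L1 | P0:E(60), P1:I, P2:I, P3:I | bus: BusRd
[7] P2: store L6 := 38 | P0:I, P1:I, P2:M(38), P3:I | bus: BusRdX
[8] P3: store L0 := 3 | P0:I, P1:I, P2:I, P3:M(3) | bus: BusRdX
[9] P3: load  L6 | P0:I, P1:I, P2:O(38), P3:S(38) | bus: BusRd
[10] P3: store L6 := 80 | P0:I, P1:I, P2:I, P3:M(80) | bus: BusUpgr,Flush
[11] P2: load  L1 | P0:S(60), P1:I, P2:S(60), P3:I | bus: BusRd
[12] P2: load  L7 | P0:I, P1:I, P2:E(60), P3:I | bus: none
[13] P0: load  L4 | P0:E(40), P1:I, P2:I, P3:I | bus: BusRd
[14] P0: store L4 := 89 | P0:M(89), P1:I, P2:I, P3:I | bus: none
[15] P0: load  L1 | P0:S(60), P1:I, P2:S(60), P3:I | bus: none
[16] P1: load  L0 | P0:I, P1:S(3), P2:I, P3:O(3) | bus: BusRd
[17] P0: store L6 := 39 | P0:M(39), P1:I, P2:I, P3:I | bus: BusRdX,Flush
[18] P1: store L6 := 22 | P0:I, P1:M(22), P2:I, P3:I | bus: BusRdX,Flush
[19] P2: load  L3 | P0:I, P1:I, P2:S(60), P3:S(60) | bus: BusRd
[20] P3: load  L6 | P0:I, P1:O(22), P2:I, P3:S(22) | bus: BusRd
[21] P0: store L5 := 6 | P0:M(6), P1:I, P2:I, P3:I | bus: BusRdX
[22] P1: load  L5 | P0:O(6), P1:S(6), P2:I, P3:I | bus: BusRd
[23] P2: load  L6 | P0:I, P1:O(22), P2:S(22), P3:S(22) | bus: BusRd
[24] P3: load  L5 | P0:O(6), P1:S(6), P2:I, P3:S(6) | bus: BusRd
[25] P2: store L5 := 56 | P0:I, P1:I, P2:M(56), P3:I | bus: BusRdX,Flush
[26] P2: load  L2 | P0:I, P1:S(60), P2:S(60), P3:I | bus: BusRd
[27] P1: load  L7 | P0:I, P1:S(60), P2:S(60), P3:I | bus: BusRd
[28] P2: load  L2 | P0:I, P1:S(60), P2:S(60), P3:I | bus: none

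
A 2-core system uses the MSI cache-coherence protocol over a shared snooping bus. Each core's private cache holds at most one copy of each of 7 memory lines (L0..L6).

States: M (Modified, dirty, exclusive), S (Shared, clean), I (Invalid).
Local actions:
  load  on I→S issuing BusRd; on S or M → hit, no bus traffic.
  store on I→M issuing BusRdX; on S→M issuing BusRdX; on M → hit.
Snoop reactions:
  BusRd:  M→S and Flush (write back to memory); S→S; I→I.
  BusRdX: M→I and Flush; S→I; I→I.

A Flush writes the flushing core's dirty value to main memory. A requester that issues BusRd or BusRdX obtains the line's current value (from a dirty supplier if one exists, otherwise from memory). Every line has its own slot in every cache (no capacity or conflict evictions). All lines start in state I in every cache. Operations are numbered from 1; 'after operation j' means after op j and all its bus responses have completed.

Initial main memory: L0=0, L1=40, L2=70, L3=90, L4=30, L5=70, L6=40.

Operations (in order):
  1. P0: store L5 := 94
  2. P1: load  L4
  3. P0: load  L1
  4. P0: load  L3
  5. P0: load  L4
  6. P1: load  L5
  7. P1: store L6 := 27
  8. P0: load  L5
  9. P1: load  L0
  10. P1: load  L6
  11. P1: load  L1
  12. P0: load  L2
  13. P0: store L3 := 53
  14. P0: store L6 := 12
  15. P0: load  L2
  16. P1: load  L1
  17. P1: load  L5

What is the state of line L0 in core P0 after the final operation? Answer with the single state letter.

1. P0: store L5 := 94  bus=[BusRdX]  L5: P0=M P1=I  mem[L5]=70
2. P1: load  L4  bus=[BusRd]  L4: P0=I P1=S  mem[L4]=30
3. P0: load  L1  bus=[BusRd]  L1: P0=S P1=I  mem[L1]=40
4. P0: load  L3  bus=[BusRd]  L3: P0=S P1=I  mem[L3]=90
5. P0: load  L4  bus=[BusRd]  L4: P0=S P1=S  mem[L4]=30
6. P1: load  L5  bus=[BusRd,Flush]  L5: P0=S P1=S  mem[L5]=94
7. P1: store L6 := 27  bus=[BusRdX]  L6: P0=I P1=M  mem[L6]=40
8. P0: load  L5  bus=[-]  L5: P0=S P1=S  mem[L5]=94
9. P1: load  L0  bus=[BusRd]  L0: P0=I P1=S  mem[L0]=0
10. P1: load  L6  bus=[-]  L6: P0=I P1=M  mem[L6]=40
11. P1: load  L1  bus=[BusRd]  L1: P0=S P1=S  mem[L1]=40
12. P0: load  L2  bus=[BusRd]  L2: P0=S P1=I  mem[L2]=70
13. P0: store L3 := 53  bus=[BusRdX]  L3: P0=M P1=I  mem[L3]=90
14. P0: store L6 := 12  bus=[BusRdX,Flush]  L6: P0=M P1=I  mem[L6]=27
15. P0: load  L2  bus=[-]  L2: P0=S P1=I  mem[L2]=70
16. P1: load  L1  bus=[-]  L1: P0=S P1=S  mem[L1]=40
17. P1: load  L5  bus=[-]  L5: P0=S P1=S  mem[L5]=94

state = I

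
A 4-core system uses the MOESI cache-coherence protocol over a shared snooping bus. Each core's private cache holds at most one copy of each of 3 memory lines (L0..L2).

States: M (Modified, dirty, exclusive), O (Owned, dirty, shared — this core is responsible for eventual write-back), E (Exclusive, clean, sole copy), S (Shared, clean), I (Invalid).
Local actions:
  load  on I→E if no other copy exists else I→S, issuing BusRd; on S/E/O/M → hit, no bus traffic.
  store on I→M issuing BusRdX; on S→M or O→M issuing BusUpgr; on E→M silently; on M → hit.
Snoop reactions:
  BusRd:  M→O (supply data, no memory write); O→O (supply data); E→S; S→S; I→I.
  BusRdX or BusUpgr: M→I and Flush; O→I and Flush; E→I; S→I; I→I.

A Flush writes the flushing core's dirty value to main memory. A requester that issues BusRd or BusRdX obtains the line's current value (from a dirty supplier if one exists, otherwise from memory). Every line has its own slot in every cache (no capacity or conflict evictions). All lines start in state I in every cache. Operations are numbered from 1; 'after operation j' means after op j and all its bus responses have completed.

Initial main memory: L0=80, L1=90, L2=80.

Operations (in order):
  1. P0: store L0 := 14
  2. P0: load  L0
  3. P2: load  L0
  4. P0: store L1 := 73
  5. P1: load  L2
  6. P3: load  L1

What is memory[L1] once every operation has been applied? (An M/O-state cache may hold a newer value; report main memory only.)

step 1: P0: store L0 := 14  ⟶  MIII  (L0)  txn=BusRdX  M[L0]=80
step 2: P0: load  L0  ⟶  MIII  (L0)  txn=∅  M[L0]=80
step 3: P2: load  L0  ⟶  OISI  (L0)  txn=BusRd  M[L0]=80
step 4: P0: store L1 := 73  ⟶  MIII  (L1)  txn=BusRdX  M[L1]=90
step 5: P1: load  L2  ⟶  IEII  (L2)  txn=BusRd  M[L2]=80
step 6: P3: load  L1  ⟶  OIIS  (L1)  txn=BusRd  M[L1]=90

memory[L1] = 90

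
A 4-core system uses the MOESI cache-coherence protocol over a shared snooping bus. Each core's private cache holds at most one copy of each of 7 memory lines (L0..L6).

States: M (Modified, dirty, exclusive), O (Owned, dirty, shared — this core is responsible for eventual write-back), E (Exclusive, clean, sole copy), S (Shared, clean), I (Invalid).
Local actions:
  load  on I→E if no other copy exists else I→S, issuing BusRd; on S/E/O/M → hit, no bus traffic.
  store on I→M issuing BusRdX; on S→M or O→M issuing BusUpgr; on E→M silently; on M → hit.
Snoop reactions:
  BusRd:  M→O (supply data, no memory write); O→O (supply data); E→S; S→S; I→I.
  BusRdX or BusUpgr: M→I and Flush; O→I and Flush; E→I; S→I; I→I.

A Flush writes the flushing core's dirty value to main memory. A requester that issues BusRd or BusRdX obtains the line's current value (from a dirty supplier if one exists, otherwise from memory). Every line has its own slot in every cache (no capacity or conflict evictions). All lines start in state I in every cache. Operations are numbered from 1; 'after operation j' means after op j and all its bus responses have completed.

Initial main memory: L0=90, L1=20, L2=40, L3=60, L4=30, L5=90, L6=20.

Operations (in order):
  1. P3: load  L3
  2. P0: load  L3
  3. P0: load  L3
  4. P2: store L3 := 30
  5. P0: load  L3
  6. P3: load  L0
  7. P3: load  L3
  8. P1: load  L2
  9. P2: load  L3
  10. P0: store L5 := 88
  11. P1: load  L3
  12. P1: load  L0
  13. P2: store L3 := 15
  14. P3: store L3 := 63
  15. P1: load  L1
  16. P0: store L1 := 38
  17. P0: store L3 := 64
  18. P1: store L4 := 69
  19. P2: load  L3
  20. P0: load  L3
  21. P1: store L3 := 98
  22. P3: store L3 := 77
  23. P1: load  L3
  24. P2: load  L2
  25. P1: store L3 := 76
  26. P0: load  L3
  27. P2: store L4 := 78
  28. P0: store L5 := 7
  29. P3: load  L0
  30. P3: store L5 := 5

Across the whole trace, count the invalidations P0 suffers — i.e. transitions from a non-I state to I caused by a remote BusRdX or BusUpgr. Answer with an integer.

invalidations = 4

step 1: P3: load  L3  ⟶  IIIE  (L3)  txn=BusRd  M[L3]=60
step 2: P0: load  L3  ⟶  SIIS  (L3)  txn=BusRd  M[L3]=60
step 3: P0: load  L3  ⟶  SIIS  (L3)  txn=∅  M[L3]=60
step 4: P2: store L3 := 30  ⟶  IIMI  (L3)  txn=BusRdX  M[L3]=60
step 5: P0: load  L3  ⟶  SIOI  (L3)  txn=BusRd  M[L3]=60
step 6: P3: load  L0  ⟶  IIIE  (L0)  txn=BusRd  M[L0]=90
step 7: P3: load  L3  ⟶  SIOS  (L3)  txn=BusRd  M[L3]=60
step 8: P1: load  L2  ⟶  IEII  (L2)  txn=BusRd  M[L2]=40
step 9: P2: load  L3  ⟶  SIOS  (L3)  txn=∅  M[L3]=60
step 10: P0: store L5 := 88  ⟶  MIII  (L5)  txn=BusRdX  M[L5]=90
step 11: P1: load  L3  ⟶  SSOS  (L3)  txn=BusRd  M[L3]=60
step 12: P1: load  L0  ⟶  ISIS  (L0)  txn=BusRd  M[L0]=90
step 13: P2: store L3 := 15  ⟶  IIMI  (L3)  txn=BusUpgr  M[L3]=60
step 14: P3: store L3 := 63  ⟶  IIIM  (L3)  txn=BusRdX+Flush  M[L3]=15
step 15: P1: load  L1  ⟶  IEII  (L1)  txn=BusRd  M[L1]=20
step 16: P0: store L1 := 38  ⟶  MIII  (L1)  txn=BusRdX  M[L1]=20
step 17: P0: store L3 := 64  ⟶  MIII  (L3)  txn=BusRdX+Flush  M[L3]=63
step 18: P1: store L4 := 69  ⟶  IMII  (L4)  txn=BusRdX  M[L4]=30
step 19: P2: load  L3  ⟶  OISI  (L3)  txn=BusRd  M[L3]=63
step 20: P0: load  L3  ⟶  OISI  (L3)  txn=∅  M[L3]=63
step 21: P1: store L3 := 98  ⟶  IMII  (L3)  txn=BusRdX+Flush  M[L3]=64
step 22: P3: store L3 := 77  ⟶  IIIM  (L3)  txn=BusRdX+Flush  M[L3]=98
step 23: P1: load  L3  ⟶  ISIO  (L3)  txn=BusRd  M[L3]=98
step 24: P2: load  L2  ⟶  ISSI  (L2)  txn=BusRd  M[L2]=40
step 25: P1: store L3 := 76  ⟶  IMII  (L3)  txn=BusUpgr+Flush  M[L3]=77
step 26: P0: load  L3  ⟶  SOII  (L3)  txn=BusRd  M[L3]=77
step 27: P2: store L4 := 78  ⟶  IIMI  (L4)  txn=BusRdX+Flush  M[L4]=69
step 28: P0: store L5 := 7  ⟶  MIII  (L5)  txn=∅  M[L5]=90
step 29: P3: load  L0  ⟶  ISIS  (L0)  txn=∅  M[L0]=90
step 30: P3: store L5 := 5  ⟶  IIIM  (L5)  txn=BusRdX+Flush  M[L5]=7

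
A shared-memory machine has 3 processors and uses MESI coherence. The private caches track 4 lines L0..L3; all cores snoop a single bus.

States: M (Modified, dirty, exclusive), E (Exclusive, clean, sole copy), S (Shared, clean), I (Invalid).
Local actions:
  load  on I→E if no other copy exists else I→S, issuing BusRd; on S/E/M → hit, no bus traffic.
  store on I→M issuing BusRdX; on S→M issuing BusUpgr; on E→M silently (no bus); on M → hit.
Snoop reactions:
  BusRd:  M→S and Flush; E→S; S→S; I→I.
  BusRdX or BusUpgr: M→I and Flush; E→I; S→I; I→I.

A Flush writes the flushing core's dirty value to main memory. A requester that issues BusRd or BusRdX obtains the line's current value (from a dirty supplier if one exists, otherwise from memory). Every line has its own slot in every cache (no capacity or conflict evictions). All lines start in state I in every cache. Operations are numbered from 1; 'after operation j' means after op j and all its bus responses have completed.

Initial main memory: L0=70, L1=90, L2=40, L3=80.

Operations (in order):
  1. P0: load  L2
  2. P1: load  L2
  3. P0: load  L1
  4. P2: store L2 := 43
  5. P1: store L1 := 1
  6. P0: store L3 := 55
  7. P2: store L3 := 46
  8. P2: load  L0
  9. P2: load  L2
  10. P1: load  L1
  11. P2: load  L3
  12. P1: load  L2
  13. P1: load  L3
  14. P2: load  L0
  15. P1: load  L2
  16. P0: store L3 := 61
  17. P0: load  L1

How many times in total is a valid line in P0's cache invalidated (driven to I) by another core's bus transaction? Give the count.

1. P0: load  L2  bus=[BusRd]  L2: P0=E P1=I P2=I  mem[L2]=40
2. P1: load  L2  bus=[BusRd]  L2: P0=S P1=S P2=I  mem[L2]=40
3. P0: load  L1  bus=[BusRd]  L1: P0=E P1=I P2=I  mem[L1]=90
4. P2: store L2 := 43  bus=[BusRdX]  L2: P0=I P1=I P2=M  mem[L2]=40
5. P1: store L1 := 1  bus=[BusRdX]  L1: P0=I P1=M P2=I  mem[L1]=90
6. P0: store L3 := 55  bus=[BusRdX]  L3: P0=M P1=I P2=I  mem[L3]=80
7. P2: store L3 := 46  bus=[BusRdX,Flush]  L3: P0=I P1=I P2=M  mem[L3]=55
8. P2: load  L0  bus=[BusRd]  L0: P0=I P1=I P2=E  mem[L0]=70
9. P2: load  L2  bus=[-]  L2: P0=I P1=I P2=M  mem[L2]=40
10. P1: load  L1  bus=[-]  L1: P0=I P1=M P2=I  mem[L1]=90
11. P2: load  L3  bus=[-]  L3: P0=I P1=I P2=M  mem[L3]=55
12. P1: load  L2  bus=[BusRd,Flush]  L2: P0=I P1=S P2=S  mem[L2]=43
13. P1: load  L3  bus=[BusRd,Flush]  L3: P0=I P1=S P2=S  mem[L3]=46
14. P2: load  L0  bus=[-]  L0: P0=I P1=I P2=E  mem[L0]=70
15. P1: load  L2  bus=[-]  L2: P0=I P1=S P2=S  mem[L2]=43
16. P0: store L3 := 61  bus=[BusRdX]  L3: P0=M P1=I P2=I  mem[L3]=46
17. P0: load  L1  bus=[BusRd,Flush]  L1: P0=S P1=S P2=I  mem[L1]=1

invalidations = 3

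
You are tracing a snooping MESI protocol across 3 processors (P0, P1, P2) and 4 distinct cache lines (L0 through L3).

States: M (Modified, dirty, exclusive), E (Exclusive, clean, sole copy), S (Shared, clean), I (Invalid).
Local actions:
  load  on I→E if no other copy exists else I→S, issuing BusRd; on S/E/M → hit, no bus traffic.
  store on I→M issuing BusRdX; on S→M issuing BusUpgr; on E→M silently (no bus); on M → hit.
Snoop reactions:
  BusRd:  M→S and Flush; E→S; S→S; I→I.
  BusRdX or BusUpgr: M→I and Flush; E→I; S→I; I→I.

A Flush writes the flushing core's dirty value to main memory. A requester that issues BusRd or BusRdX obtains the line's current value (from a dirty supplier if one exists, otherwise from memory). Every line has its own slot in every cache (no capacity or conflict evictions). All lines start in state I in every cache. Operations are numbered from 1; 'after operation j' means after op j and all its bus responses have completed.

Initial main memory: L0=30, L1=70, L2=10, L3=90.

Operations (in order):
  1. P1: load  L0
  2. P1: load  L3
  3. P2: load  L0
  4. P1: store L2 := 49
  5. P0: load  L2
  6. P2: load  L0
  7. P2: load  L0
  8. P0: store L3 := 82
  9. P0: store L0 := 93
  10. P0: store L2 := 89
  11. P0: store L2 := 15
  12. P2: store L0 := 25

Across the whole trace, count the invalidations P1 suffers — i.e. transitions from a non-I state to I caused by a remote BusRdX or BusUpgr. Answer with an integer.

invalidations = 3

[1] P1: load  L0 | P0:I, P1:E(30), P2:I | bus: BusRd
[2] P1: load  L3 | P0:I, P1:E(90), P2:I | bus: BusRd
[3] P2: load  L0 | P0:I, P1:S(30), P2:S(30) | bus: BusRd
[4] P1: store L2 := 49 | P0:I, P1:M(49), P2:I | bus: BusRdX
[5] P0: load  L2 | P0:S(49), P1:S(49), P2:I | bus: BusRd,Flush
[6] P2: load  L0 | P0:I, P1:S(30), P2:S(30) | bus: none
[7] P2: load  L0 | P0:I, P1:S(30), P2:S(30) | bus: none
[8] P0: store L3 := 82 | P0:M(82), P1:I, P2:I | bus: BusRdX
[9] P0: store L0 := 93 | P0:M(93), P1:I, P2:I | bus: BusRdX
[10] P0: store L2 := 89 | P0:M(89), P1:I, P2:I | bus: BusUpgr
[11] P0: store L2 := 15 | P0:M(15), P1:I, P2:I | bus: none
[12] P2: store L0 := 25 | P0:I, P1:I, P2:M(25) | bus: BusRdX,Flush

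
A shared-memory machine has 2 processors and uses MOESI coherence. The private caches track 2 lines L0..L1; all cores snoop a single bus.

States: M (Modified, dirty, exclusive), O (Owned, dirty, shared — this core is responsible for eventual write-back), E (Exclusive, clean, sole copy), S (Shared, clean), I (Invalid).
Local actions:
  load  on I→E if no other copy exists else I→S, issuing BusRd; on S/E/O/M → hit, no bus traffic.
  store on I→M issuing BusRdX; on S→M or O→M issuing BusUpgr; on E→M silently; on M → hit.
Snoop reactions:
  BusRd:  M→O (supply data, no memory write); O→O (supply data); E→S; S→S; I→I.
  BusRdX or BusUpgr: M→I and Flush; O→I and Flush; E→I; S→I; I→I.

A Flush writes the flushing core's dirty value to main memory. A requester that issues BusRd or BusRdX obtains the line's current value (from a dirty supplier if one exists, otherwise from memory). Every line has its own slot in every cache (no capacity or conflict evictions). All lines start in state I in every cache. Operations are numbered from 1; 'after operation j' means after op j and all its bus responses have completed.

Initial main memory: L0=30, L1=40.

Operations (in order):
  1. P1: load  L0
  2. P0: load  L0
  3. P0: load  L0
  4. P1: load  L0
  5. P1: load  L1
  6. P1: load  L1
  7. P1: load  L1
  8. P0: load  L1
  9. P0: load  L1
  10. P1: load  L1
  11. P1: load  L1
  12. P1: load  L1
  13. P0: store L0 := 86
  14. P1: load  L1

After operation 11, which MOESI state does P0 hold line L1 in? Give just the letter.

state = S

  op1 P1: load  L0 → I/E on L0; bus BusRd; mem=30
  op2 P0: load  L0 → S/S on L0; bus BusRd; mem=30
  op3 P0: load  L0 → S/S on L0; bus (none); mem=30
  op4 P1: load  L0 → S/S on L0; bus (none); mem=30
  op5 P1: load  L1 → I/E on L1; bus BusRd; mem=40
  op6 P1: load  L1 → I/E on L1; bus (none); mem=40
  op7 P1: load  L1 → I/E on L1; bus (none); mem=40
  op8 P0: load  L1 → S/S on L1; bus BusRd; mem=40
  op9 P0: load  L1 → S/S on L1; bus (none); mem=40
  op10 P1: load  L1 → S/S on L1; bus (none); mem=40
  op11 P1: load  L1 → S/S on L1; bus (none); mem=40
  op12 P1: load  L1 → S/S on L1; bus (none); mem=40
  op13 P0: store L0 := 86 → M/I on L0; bus BusUpgr; mem=30
  op14 P1: load  L1 → S/S on L1; bus (none); mem=40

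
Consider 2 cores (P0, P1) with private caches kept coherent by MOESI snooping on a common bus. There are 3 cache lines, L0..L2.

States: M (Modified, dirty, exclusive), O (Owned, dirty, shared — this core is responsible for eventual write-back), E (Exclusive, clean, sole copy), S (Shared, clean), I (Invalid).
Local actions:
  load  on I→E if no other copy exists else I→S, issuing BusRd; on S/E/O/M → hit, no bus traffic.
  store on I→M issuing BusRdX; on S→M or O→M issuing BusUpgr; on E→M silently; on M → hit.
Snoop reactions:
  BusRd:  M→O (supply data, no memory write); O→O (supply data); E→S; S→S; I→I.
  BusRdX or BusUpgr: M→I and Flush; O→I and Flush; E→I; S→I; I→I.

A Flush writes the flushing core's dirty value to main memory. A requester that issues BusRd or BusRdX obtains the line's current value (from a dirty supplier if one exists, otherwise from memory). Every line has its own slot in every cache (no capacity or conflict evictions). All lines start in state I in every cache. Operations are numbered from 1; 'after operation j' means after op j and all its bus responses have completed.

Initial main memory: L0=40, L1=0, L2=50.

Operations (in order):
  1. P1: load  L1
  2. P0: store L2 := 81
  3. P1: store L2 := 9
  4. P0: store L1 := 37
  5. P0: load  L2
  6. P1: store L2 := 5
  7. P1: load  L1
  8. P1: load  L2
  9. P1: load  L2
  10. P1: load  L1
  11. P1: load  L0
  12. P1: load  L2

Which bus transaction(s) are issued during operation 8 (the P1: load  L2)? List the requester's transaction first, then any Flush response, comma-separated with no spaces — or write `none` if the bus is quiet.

bus = none

1. P1: load  L1  bus=[BusRd]  L1: P0=I P1=E  mem[L1]=0
2. P0: store L2 := 81  bus=[BusRdX]  L2: P0=M P1=I  mem[L2]=50
3. P1: store L2 := 9  bus=[BusRdX,Flush]  L2: P0=I P1=M  mem[L2]=81
4. P0: store L1 := 37  bus=[BusRdX]  L1: P0=M P1=I  mem[L1]=0
5. P0: load  L2  bus=[BusRd]  L2: P0=S P1=O  mem[L2]=81
6. P1: store L2 := 5  bus=[BusUpgr]  L2: P0=I P1=M  mem[L2]=81
7. P1: load  L1  bus=[BusRd]  L1: P0=O P1=S  mem[L1]=0
8. P1: load  L2  bus=[-]  L2: P0=I P1=M  mem[L2]=81
9. P1: load  L2  bus=[-]  L2: P0=I P1=M  mem[L2]=81
10. P1: load  L1  bus=[-]  L1: P0=O P1=S  mem[L1]=0
11. P1: load  L0  bus=[BusRd]  L0: P0=I P1=E  mem[L0]=40
12. P1: load  L2  bus=[-]  L2: P0=I P1=M  mem[L2]=81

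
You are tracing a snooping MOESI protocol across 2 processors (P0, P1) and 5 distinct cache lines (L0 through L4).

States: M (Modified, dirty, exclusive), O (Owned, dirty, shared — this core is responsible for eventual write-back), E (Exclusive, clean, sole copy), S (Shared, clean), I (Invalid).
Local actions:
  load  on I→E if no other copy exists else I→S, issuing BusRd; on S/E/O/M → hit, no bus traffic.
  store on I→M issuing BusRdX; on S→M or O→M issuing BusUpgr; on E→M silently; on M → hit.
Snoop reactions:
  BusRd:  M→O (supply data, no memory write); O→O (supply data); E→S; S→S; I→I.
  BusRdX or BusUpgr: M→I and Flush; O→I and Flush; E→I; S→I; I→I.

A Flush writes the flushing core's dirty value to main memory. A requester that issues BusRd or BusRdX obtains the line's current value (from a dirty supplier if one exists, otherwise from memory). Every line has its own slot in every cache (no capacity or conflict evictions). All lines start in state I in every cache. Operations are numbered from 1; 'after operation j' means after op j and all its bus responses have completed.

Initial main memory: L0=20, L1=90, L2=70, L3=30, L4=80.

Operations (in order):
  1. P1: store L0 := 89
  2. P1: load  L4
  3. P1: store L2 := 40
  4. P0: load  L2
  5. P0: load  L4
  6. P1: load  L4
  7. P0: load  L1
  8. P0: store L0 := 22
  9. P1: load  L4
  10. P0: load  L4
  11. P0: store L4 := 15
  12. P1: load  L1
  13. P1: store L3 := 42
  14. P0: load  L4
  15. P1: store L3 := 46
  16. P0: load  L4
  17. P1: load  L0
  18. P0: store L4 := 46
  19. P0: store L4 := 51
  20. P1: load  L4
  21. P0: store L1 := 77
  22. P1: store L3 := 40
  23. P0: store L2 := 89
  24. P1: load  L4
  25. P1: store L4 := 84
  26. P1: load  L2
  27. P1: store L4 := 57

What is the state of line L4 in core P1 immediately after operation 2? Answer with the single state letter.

state = E

  op1 P1: store L0 := 89 → I/M on L0; bus BusRdX; mem=20
  op2 P1: load  L4 → I/E on L4; bus BusRd; mem=80
  op3 P1: store L2 := 40 → I/M on L2; bus BusRdX; mem=70
  op4 P0: load  L2 → S/O on L2; bus BusRd; mem=70
  op5 P0: load  L4 → S/S on L4; bus BusRd; mem=80
  op6 P1: load  L4 → S/S on L4; bus (none); mem=80
  op7 P0: load  L1 → E/I on L1; bus BusRd; mem=90
  op8 P0: store L0 := 22 → M/I on L0; bus BusRdX Flush; mem=89
  op9 P1: load  L4 → S/S on L4; bus (none); mem=80
  op10 P0: load  L4 → S/S on L4; bus (none); mem=80
  op11 P0: store L4 := 15 → M/I on L4; bus BusUpgr; mem=80
  op12 P1: load  L1 → S/S on L1; bus BusRd; mem=90
  op13 P1: store L3 := 42 → I/M on L3; bus BusRdX; mem=30
  op14 P0: load  L4 → M/I on L4; bus (none); mem=80
  op15 P1: store L3 := 46 → I/M on L3; bus (none); mem=30
  op16 P0: load  L4 → M/I on L4; bus (none); mem=80
  op17 P1: load  L0 → O/S on L0; bus BusRd; mem=89
  op18 P0: store L4 := 46 → M/I on L4; bus (none); mem=80
  op19 P0: store L4 := 51 → M/I on L4; bus (none); mem=80
  op20 P1: load  L4 → O/S on L4; bus BusRd; mem=80
  op21 P0: store L1 := 77 → M/I on L1; bus BusUpgr; mem=90
  op22 P1: store L3 := 40 → I/M on L3; bus (none); mem=30
  op23 P0: store L2 := 89 → M/I on L2; bus BusUpgr Flush; mem=40
  op24 P1: load  L4 → O/S on L4; bus (none); mem=80
  op25 P1: store L4 := 84 → I/M on L4; bus BusUpgr Flush; mem=51
  op26 P1: load  L2 → O/S on L2; bus BusRd; mem=40
  op27 P1: store L4 := 57 → I/M on L4; bus (none); mem=51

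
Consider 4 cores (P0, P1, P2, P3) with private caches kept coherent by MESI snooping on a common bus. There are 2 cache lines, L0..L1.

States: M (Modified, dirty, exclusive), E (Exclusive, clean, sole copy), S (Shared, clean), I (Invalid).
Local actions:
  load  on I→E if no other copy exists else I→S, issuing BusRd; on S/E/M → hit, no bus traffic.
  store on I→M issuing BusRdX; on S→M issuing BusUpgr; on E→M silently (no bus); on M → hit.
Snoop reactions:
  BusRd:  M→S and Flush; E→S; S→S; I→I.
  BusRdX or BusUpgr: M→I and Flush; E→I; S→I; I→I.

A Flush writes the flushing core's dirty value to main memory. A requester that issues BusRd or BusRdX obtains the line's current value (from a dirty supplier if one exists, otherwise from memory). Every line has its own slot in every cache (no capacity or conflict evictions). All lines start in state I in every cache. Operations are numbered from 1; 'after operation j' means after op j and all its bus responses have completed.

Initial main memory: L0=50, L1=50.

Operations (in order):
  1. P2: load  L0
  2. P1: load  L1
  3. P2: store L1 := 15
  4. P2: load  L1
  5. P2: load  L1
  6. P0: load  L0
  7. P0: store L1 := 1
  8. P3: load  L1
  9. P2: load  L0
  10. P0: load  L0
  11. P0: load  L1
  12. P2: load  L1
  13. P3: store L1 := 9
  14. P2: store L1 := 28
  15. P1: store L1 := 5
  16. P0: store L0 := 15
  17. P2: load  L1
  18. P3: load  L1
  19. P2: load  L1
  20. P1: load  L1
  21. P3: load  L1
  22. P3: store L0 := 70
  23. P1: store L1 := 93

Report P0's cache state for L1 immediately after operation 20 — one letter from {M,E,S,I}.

state = I

  op1 P2: load  L0 → I/I/E/I on L0; bus BusRd; mem=50
  op2 P1: load  L1 → I/E/I/I on L1; bus BusRd; mem=50
  op3 P2: store L1 := 15 → I/I/M/I on L1; bus BusRdX; mem=50
  op4 P2: load  L1 → I/I/M/I on L1; bus (none); mem=50
  op5 P2: load  L1 → I/I/M/I on L1; bus (none); mem=50
  op6 P0: load  L0 → S/I/S/I on L0; bus BusRd; mem=50
  op7 P0: store L1 := 1 → M/I/I/I on L1; bus BusRdX Flush; mem=15
  op8 P3: load  L1 → S/I/I/S on L1; bus BusRd Flush; mem=1
  op9 P2: load  L0 → S/I/S/I on L0; bus (none); mem=50
  op10 P0: load  L0 → S/I/S/I on L0; bus (none); mem=50
  op11 P0: load  L1 → S/I/I/S on L1; bus (none); mem=1
  op12 P2: load  L1 → S/I/S/S on L1; bus BusRd; mem=1
  op13 P3: store L1 := 9 → I/I/I/M on L1; bus BusUpgr; mem=1
  op14 P2: store L1 := 28 → I/I/M/I on L1; bus BusRdX Flush; mem=9
  op15 P1: store L1 := 5 → I/M/I/I on L1; bus BusRdX Flush; mem=28
  op16 P0: store L0 := 15 → M/I/I/I on L0; bus BusUpgr; mem=50
  op17 P2: load  L1 → I/S/S/I on L1; bus BusRd Flush; mem=5
  op18 P3: load  L1 → I/S/S/S on L1; bus BusRd; mem=5
  op19 P2: load  L1 → I/S/S/S on L1; bus (none); mem=5
  op20 P1: load  L1 → I/S/S/S on L1; bus (none); mem=5
  op21 P3: load  L1 → I/S/S/S on L1; bus (none); mem=5
  op22 P3: store L0 := 70 → I/I/I/M on L0; bus BusRdX Flush; mem=15
  op23 P1: store L1 := 93 → I/M/I/I on L1; bus BusUpgr; mem=5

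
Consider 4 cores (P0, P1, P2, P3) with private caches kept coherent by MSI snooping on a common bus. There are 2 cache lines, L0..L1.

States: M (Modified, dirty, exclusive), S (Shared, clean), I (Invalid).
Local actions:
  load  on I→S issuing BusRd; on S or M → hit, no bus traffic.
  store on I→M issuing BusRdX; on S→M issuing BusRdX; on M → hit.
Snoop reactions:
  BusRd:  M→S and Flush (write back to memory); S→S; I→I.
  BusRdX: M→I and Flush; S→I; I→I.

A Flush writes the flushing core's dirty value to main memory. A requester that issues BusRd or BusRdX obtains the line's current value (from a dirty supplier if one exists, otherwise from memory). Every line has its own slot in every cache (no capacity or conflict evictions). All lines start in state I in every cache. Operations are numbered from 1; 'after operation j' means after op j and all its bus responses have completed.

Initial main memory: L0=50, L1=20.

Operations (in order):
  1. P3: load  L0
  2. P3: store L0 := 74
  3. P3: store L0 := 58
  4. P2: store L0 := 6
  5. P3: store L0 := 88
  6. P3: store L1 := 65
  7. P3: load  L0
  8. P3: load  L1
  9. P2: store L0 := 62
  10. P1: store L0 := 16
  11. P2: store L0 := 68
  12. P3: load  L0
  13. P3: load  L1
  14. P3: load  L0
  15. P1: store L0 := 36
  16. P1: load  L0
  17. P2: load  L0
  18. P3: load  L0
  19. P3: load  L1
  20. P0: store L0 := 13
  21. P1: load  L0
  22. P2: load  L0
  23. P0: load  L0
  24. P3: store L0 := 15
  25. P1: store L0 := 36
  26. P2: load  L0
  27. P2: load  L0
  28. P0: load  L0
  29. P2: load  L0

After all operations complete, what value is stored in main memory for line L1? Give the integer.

step 1: P3: load  L0  ⟶  IIIS  (L0)  txn=BusRd  M[L0]=50
step 2: P3: store L0 := 74  ⟶  IIIM  (L0)  txn=BusRdX  M[L0]=50
step 3: P3: store L0 := 58  ⟶  IIIM  (L0)  txn=∅  M[L0]=50
step 4: P2: store L0 := 6  ⟶  IIMI  (L0)  txn=BusRdX+Flush  M[L0]=58
step 5: P3: store L0 := 88  ⟶  IIIM  (L0)  txn=BusRdX+Flush  M[L0]=6
step 6: P3: store L1 := 65  ⟶  IIIM  (L1)  txn=BusRdX  M[L1]=20
step 7: P3: load  L0  ⟶  IIIM  (L0)  txn=∅  M[L0]=6
step 8: P3: load  L1  ⟶  IIIM  (L1)  txn=∅  M[L1]=20
step 9: P2: store L0 := 62  ⟶  IIMI  (L0)  txn=BusRdX+Flush  M[L0]=88
step 10: P1: store L0 := 16  ⟶  IMII  (L0)  txn=BusRdX+Flush  M[L0]=62
step 11: P2: store L0 := 68  ⟶  IIMI  (L0)  txn=BusRdX+Flush  M[L0]=16
step 12: P3: load  L0  ⟶  IISS  (L0)  txn=BusRd+Flush  M[L0]=68
step 13: P3: load  L1  ⟶  IIIM  (L1)  txn=∅  M[L1]=20
step 14: P3: load  L0  ⟶  IISS  (L0)  txn=∅  M[L0]=68
step 15: P1: store L0 := 36  ⟶  IMII  (L0)  txn=BusRdX  M[L0]=68
step 16: P1: load  L0  ⟶  IMII  (L0)  txn=∅  M[L0]=68
step 17: P2: load  L0  ⟶  ISSI  (L0)  txn=BusRd+Flush  M[L0]=36
step 18: P3: load  L0  ⟶  ISSS  (L0)  txn=BusRd  M[L0]=36
step 19: P3: load  L1  ⟶  IIIM  (L1)  txn=∅  M[L1]=20
step 20: P0: store L0 := 13  ⟶  MIII  (L0)  txn=BusRdX  M[L0]=36
step 21: P1: load  L0  ⟶  SSII  (L0)  txn=BusRd+Flush  M[L0]=13
step 22: P2: load  L0  ⟶  SSSI  (L0)  txn=BusRd  M[L0]=13
step 23: P0: load  L0  ⟶  SSSI  (L0)  txn=∅  M[L0]=13
step 24: P3: store L0 := 15  ⟶  IIIM  (L0)  txn=BusRdX  M[L0]=13
step 25: P1: store L0 := 36  ⟶  IMII  (L0)  txn=BusRdX+Flush  M[L0]=15
step 26: P2: load  L0  ⟶  ISSI  (L0)  txn=BusRd+Flush  M[L0]=36
step 27: P2: load  L0  ⟶  ISSI  (L0)  txn=∅  M[L0]=36
step 28: P0: load  L0  ⟶  SSSI  (L0)  txn=BusRd  M[L0]=36
step 29: P2: load  L0  ⟶  SSSI  (L0)  txn=∅  M[L0]=36

memory[L1] = 20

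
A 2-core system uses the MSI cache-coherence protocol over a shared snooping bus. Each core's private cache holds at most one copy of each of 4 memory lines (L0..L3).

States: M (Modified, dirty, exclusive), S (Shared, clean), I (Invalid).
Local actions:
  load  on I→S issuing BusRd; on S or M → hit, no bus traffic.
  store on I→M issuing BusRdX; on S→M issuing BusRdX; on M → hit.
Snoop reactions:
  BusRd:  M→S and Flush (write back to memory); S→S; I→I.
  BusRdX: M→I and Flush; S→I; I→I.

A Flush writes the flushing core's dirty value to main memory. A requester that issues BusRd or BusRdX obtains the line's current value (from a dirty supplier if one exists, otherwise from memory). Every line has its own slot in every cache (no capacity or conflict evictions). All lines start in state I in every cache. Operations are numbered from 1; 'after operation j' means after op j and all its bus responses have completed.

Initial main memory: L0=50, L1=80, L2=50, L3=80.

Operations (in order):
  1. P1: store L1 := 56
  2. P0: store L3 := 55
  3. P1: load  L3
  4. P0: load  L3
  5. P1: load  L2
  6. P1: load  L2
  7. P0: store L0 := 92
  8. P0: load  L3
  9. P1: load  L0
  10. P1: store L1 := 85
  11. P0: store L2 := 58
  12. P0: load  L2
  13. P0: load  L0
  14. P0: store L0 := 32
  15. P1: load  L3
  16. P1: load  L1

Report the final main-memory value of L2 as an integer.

[1] P1: store L1 := 56 | P0:I, P1:M(56) | bus: BusRdX
[2] P0: store L3 := 55 | P0:M(55), P1:I | bus: BusRdX
[3] P1: load  L3 | P0:S(55), P1:S(55) | bus: BusRd,Flush
[4] P0: load  L3 | P0:S(55), P1:S(55) | bus: none
[5] P1: load  L2 | P0:I, P1:S(50) | bus: BusRd
[6] P1: load  L2 | P0:I, P1:S(50) | bus: none
[7] P0: store L0 := 92 | P0:M(92), P1:I | bus: BusRdX
[8] P0: load  L3 | P0:S(55), P1:S(55) | bus: none
[9] P1: load  L0 | P0:S(92), P1:S(92) | bus: BusRd,Flush
[10] P1: store L1 := 85 | P0:I, P1:M(85) | bus: none
[11] P0: store L2 := 58 | P0:M(58), P1:I | bus: BusRdX
[12] P0: load  L2 | P0:M(58), P1:I | bus: none
[13] P0: load  L0 | P0:S(92), P1:S(92) | bus: none
[14] P0: store L0 := 32 | P0:M(32), P1:I | bus: BusRdX
[15] P1: load  L3 | P0:S(55), P1:S(55) | bus: none
[16] P1: load  L1 | P0:I, P1:M(85) | bus: none

memory[L2] = 50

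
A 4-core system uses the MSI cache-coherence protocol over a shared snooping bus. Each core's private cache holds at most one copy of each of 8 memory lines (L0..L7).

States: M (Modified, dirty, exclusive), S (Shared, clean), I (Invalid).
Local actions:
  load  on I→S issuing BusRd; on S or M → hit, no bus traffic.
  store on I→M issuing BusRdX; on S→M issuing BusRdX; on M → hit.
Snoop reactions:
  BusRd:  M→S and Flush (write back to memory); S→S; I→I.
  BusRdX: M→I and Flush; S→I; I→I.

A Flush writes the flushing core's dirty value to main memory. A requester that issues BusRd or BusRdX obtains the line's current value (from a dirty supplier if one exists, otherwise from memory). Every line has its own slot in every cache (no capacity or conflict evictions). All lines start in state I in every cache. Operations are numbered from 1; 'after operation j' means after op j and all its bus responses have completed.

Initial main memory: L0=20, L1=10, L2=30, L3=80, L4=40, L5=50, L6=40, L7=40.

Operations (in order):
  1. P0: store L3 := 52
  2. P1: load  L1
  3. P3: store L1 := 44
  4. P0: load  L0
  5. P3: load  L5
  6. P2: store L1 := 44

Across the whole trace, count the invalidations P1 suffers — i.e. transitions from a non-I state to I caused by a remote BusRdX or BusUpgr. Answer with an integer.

[1] P0: store L3 := 52 | P0:M(52), P1:I, P2:I, P3:I | bus: BusRdX
[2] P1: load  L1 | P0:I, P1:S(10), P2:I, P3:I | bus: BusRd
[3] P3: store L1 := 44 | P0:I, P1:I, P2:I, P3:M(44) | bus: BusRdX
[4] P0: load  L0 | P0:S(20), P1:I, P2:I, P3:I | bus: BusRd
[5] P3: load  L5 | P0:I, P1:I, P2:I, P3:S(50) | bus: BusRd
[6] P2: store L1 := 44 | P0:I, P1:I, P2:M(44), P3:I | bus: BusRdX,Flush

invalidations = 1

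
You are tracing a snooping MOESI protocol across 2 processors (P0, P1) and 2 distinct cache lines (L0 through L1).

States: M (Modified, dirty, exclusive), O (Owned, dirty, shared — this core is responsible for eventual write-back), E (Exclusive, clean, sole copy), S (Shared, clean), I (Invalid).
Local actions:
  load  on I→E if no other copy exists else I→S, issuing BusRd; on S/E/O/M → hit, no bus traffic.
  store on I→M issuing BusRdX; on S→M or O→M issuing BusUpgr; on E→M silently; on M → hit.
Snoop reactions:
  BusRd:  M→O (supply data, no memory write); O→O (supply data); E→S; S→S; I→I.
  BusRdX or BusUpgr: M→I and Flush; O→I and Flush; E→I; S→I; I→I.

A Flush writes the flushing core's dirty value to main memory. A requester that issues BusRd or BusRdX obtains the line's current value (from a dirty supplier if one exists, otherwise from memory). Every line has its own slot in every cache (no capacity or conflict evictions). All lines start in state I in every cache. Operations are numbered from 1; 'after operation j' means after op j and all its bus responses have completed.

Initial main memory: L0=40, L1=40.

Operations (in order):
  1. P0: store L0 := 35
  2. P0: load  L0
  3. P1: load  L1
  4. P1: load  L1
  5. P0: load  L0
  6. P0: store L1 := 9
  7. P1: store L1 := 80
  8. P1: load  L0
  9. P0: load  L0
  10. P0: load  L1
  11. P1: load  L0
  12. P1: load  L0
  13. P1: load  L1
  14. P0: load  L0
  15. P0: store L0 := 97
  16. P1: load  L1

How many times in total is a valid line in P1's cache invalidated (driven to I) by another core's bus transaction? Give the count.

invalidations = 2

  op1 P0: store L0 := 35 → M/I on L0; bus BusRdX; mem=40
  op2 P0: load  L0 → M/I on L0; bus (none); mem=40
  op3 P1: load  L1 → I/E on L1; bus BusRd; mem=40
  op4 P1: load  L1 → I/E on L1; bus (none); mem=40
  op5 P0: load  L0 → M/I on L0; bus (none); mem=40
  op6 P0: store L1 := 9 → M/I on L1; bus BusRdX; mem=40
  op7 P1: store L1 := 80 → I/M on L1; bus BusRdX Flush; mem=9
  op8 P1: load  L0 → O/S on L0; bus BusRd; mem=40
  op9 P0: load  L0 → O/S on L0; bus (none); mem=40
  op10 P0: load  L1 → S/O on L1; bus BusRd; mem=9
  op11 P1: load  L0 → O/S on L0; bus (none); mem=40
  op12 P1: load  L0 → O/S on L0; bus (none); mem=40
  op13 P1: load  L1 → S/O on L1; bus (none); mem=9
  op14 P0: load  L0 → O/S on L0; bus (none); mem=40
  op15 P0: store L0 := 97 → M/I on L0; bus BusUpgr; mem=40
  op16 P1: load  L1 → S/O on L1; bus (none); mem=9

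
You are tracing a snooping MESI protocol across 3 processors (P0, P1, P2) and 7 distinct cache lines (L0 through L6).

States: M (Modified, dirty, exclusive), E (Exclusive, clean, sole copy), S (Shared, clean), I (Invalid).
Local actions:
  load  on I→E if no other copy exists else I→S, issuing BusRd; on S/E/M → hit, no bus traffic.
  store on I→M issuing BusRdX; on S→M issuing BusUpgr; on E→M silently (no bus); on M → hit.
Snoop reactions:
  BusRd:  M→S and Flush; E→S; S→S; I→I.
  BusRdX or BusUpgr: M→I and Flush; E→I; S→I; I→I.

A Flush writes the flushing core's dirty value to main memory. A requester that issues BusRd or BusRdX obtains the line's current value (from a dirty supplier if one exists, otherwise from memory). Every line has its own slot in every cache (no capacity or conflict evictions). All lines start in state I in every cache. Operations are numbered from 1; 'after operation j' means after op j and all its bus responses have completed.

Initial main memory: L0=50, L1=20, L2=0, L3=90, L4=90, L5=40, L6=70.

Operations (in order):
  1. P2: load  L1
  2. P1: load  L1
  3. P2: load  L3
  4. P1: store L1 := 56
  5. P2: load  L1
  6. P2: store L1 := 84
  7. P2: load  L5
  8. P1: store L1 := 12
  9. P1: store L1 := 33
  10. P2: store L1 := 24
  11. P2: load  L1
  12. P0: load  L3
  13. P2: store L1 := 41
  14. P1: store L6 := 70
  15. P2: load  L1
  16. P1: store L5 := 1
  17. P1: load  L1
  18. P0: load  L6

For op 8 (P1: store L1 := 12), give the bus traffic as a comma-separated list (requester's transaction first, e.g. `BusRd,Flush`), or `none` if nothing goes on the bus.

bus = BusRdX,Flush

step 1: P2: load  L1  ⟶  IIE  (L1)  txn=BusRd  M[L1]=20
step 2: P1: load  L1  ⟶  ISS  (L1)  txn=BusRd  M[L1]=20
step 3: P2: load  L3  ⟶  IIE  (L3)  txn=BusRd  M[L3]=90
step 4: P1: store L1 := 56  ⟶  IMI  (L1)  txn=BusUpgr  M[L1]=20
step 5: P2: load  L1  ⟶  ISS  (L1)  txn=BusRd+Flush  M[L1]=56
step 6: P2: store L1 := 84  ⟶  IIM  (L1)  txn=BusUpgr  M[L1]=56
step 7: P2: load  L5  ⟶  IIE  (L5)  txn=BusRd  M[L5]=40
step 8: P1: store L1 := 12  ⟶  IMI  (L1)  txn=BusRdX+Flush  M[L1]=84
step 9: P1: store L1 := 33  ⟶  IMI  (L1)  txn=∅  M[L1]=84
step 10: P2: store L1 := 24  ⟶  IIM  (L1)  txn=BusRdX+Flush  M[L1]=33
step 11: P2: load  L1  ⟶  IIM  (L1)  txn=∅  M[L1]=33
step 12: P0: load  L3  ⟶  SIS  (L3)  txn=BusRd  M[L3]=90
step 13: P2: store L1 := 41  ⟶  IIM  (L1)  txn=∅  M[L1]=33
step 14: P1: store L6 := 70  ⟶  IMI  (L6)  txn=BusRdX  M[L6]=70
step 15: P2: load  L1  ⟶  IIM  (L1)  txn=∅  M[L1]=33
step 16: P1: store L5 := 1  ⟶  IMI  (L5)  txn=BusRdX  M[L5]=40
step 17: P1: load  L1  ⟶  ISS  (L1)  txn=BusRd+Flush  M[L1]=41
step 18: P0: load  L6  ⟶  SSI  (L6)  txn=BusRd+Flush  M[L6]=70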